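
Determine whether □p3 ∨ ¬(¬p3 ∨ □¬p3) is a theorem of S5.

Not valid

Tableau for the negation ¬(□p3 ∨ ¬(¬p3 ∨ □¬p3)):
1. ¬(□p3 ∨ ¬(¬p3 ∨ □¬p3)), 0
2. ¬□p3, 0
3. ¬p3 ∨ □¬p3, 0
4. □¬p3, 0
5. ¬p3, 0
6. ¬p3, 1
Accessibility: 0R0, 0R1, 1R0, 1R1
The negation has an open branch (countermodel exists).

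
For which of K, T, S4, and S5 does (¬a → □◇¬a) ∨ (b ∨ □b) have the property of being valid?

S5-tableau for the negation ¬((¬a → □◇¬a) ∨ (b ∨ □b)):
1. ¬((¬a → □◇¬a) ∨ (b ∨ □b)), 0
2. ¬(¬a → □◇¬a), 0   [¬∨-rule on 1]
3. ¬(b ∨ □b), 0   [¬∨-rule on 1]
4. ¬a, 0   [¬→-rule on 2]
5. ¬□◇¬a, 0   [¬→-rule on 2]
6. ¬b, 0   [¬∨-rule on 3]
7. ¬□b, 0   [¬∨-rule on 3]
8. ¬◇¬a, 1   [¬□-rule on 5: fresh world 1, 0R1]
9. a, 0   [¬◇-rule on 8 via 1R0]
Accessibility: 0R0, 0R1, 1R0, 1R1
Branch closes: a and ¬a both at 0.
Every branch closes (one shown): valid in S5.
S4-tableau for the negation ¬((¬a → □◇¬a) ∨ (b ∨ □b)):
1. ¬((¬a → □◇¬a) ∨ (b ∨ □b)), 0
2. ¬(¬a → □◇¬a), 0   [¬∨-rule on 1]
3. ¬(b ∨ □b), 0   [¬∨-rule on 1]
4. ¬a, 0   [¬→-rule on 2]
5. ¬□◇¬a, 0   [¬→-rule on 2]
6. ¬b, 0   [¬∨-rule on 3]
7. ¬□b, 0   [¬∨-rule on 3]
8. ¬◇¬a, 1   [¬□-rule on 5: fresh world 1, 0R1]
9. a, 1   [¬◇-rule on 8 via 1R1]
10. ¬b, 2   [¬□-rule on 7: fresh world 2, 0R2]
Accessibility: 0R0, 0R1, 0R2, 1R1, 2R2
Complete open branch: countermodel on an S4-frame, so not valid in S4, nor in K, T (the same frame is also a K-frame and a T-frame).

S5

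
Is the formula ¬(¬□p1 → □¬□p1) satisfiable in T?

Satisfiable

1. ¬(¬□p1 → □¬□p1), u
2. ¬□p1, u   [¬→-rule on 1]
3. ¬□¬□p1, u   [¬→-rule on 1]
4. ¬p1, v   [¬□-rule on 2: fresh world v, uRv]
5. □p1, w   [¬□-rule on 3: fresh world w, uRw]
6. p1, w   [□-rule on 5 via wRw]
Accessibility: uRu, uRv, uRw, vRv, wRw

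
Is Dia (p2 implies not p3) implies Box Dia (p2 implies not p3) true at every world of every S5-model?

Valid in S5

Tableau for the negation not (Dia (p2 implies not p3) implies Box Dia (p2 implies not p3)):
1. not (Dia (p2 implies not p3) implies Box Dia (p2 implies not p3)), u
2. Dia (p2 implies not p3), u
3. not Box Dia (p2 implies not p3), u
4. p2 implies not p3, v
5. not p3, v
6. not Dia (p2 implies not p3), w
7. not (p2 implies not p3), u
8. p2, u
9. p3, u
10. not (p2 implies not p3), v
11. p2, v
12. p3, v
Accessibility: uRu, uRv, uRw, vRu, vRv, vRw, wRu, wRv, wRw
Branch closes: p3 and not p3 both at v.
Every branch of the negation's tableau closes; the branch above is one of them.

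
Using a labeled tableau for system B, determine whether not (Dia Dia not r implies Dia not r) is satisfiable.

1. not (Dia Dia not r implies Dia not r), u
2. Dia Dia not r, u
3. not Dia not r, u
4. r, u
5. Dia not r, v
6. r, v
7. not r, w
Accessibility: uRu, uRv, vRu, vRv, vRw, wRv, wRw

Satisfiable (open branch found)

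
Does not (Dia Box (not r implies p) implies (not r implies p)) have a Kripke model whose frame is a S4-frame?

Yes, satisfiable

1. not (Dia Box (not r implies p) implies (not r implies p)), 0
2. Dia Box (not r implies p), 0
3. not (not r implies p), 0
4. not r, 0
5. not p, 0
6. Box (not r implies p), 1
7. not r implies p, 1
8. p, 1
Accessibility: 0R0, 0R1, 1R1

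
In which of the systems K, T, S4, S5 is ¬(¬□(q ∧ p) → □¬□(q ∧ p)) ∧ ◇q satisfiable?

K, T, S4

S5-tableau for the formula:
1. ¬(¬□(q ∧ p) → □¬□(q ∧ p)) ∧ ◇q, u
2. ¬(¬□(q ∧ p) → □¬□(q ∧ p)), u
3. ◇q, u
4. ¬□(q ∧ p), u
5. ¬□¬□(q ∧ p), u
6. q, v
7. ¬(q ∧ p), w
8. ¬p, w
9. □(q ∧ p), x
10. q ∧ p, u
11. q, u
12. p, u
13. q ∧ p, v
14. p, v
15. q ∧ p, w
16. q, w
17. p, w
Accessibility: uRu, uRv, uRw, uRx, vRu, vRv, vRw, vRx, wRu, wRv, wRw, wRx, xRu, xRv, xRw, xRx
Branch closes: p and ¬p both at w.
Every branch closes (one shown): unsatisfiable in S5.
S4-tableau for the formula:
1. ¬(¬□(q ∧ p) → □¬□(q ∧ p)) ∧ ◇q, u
2. ¬(¬□(q ∧ p) → □¬□(q ∧ p)), u
3. ◇q, u
4. ¬□(q ∧ p), u
5. ¬□¬□(q ∧ p), u
6. q, v
7. ¬(q ∧ p), w
8. ¬p, w
9. □(q ∧ p), x
10. q ∧ p, x
11. q, x
12. p, x
Accessibility: uRu, uRv, uRw, uRx, vRv, wRw, xRx
Complete open branch: satisfiable in S4, hence also in K, T (this S4-model is also a K-model and a T-model).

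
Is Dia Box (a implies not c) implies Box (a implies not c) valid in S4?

Tableau for the negation not (Dia Box (a implies not c) implies Box (a implies not c)):
1. not (Dia Box (a implies not c) implies Box (a implies not c)), u
2. Dia Box (a implies not c), u
3. not Box (a implies not c), u
4. Box (a implies not c), v
5. a implies not c, v
6. not c, v
7. not (a implies not c), w
8. a, w
9. c, w
Accessibility: uRu, uRv, uRw, vRv, wRw
The negation has an open branch (countermodel exists).

No, not valid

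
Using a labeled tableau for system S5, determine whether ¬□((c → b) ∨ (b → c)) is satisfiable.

Unsatisfiable (every branch closes)

1. ¬□((c → b) ∨ (b → c)), 0
2. ¬((c → b) ∨ (b → c)), 1   [¬□-rule on 1: fresh world 1, 0R1]
3. ¬(c → b), 1   [¬∨-rule on 2]
4. ¬(b → c), 1   [¬∨-rule on 2]
5. c, 1   [¬→-rule on 3]
6. ¬b, 1   [¬→-rule on 3]
7. b, 1   [¬→-rule on 4]
8. ¬c, 1   [¬→-rule on 4]
Accessibility: 0R0, 0R1, 1R0, 1R1
Branch closes: b and ¬b both at 1.
(One branch shown.) All branches close.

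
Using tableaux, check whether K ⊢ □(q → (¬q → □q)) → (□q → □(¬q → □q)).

Valid in K

Tableau for the negation ¬(□(q → (¬q → □q)) → (□q → □(¬q → □q))):
1. ¬(□(q → (¬q → □q)) → (□q → □(¬q → □q))), 0
2. □(q → (¬q → □q)), 0
3. ¬(□q → □(¬q → □q)), 0
4. □q, 0
5. ¬□(¬q → □q), 0
6. ¬(¬q → □q), 1
7. ¬q, 1
8. ¬□q, 1
9. q → (¬q → □q), 1
10. q, 1
Accessibility: 0R1
Branch closes: q and ¬q both at 1.
Every branch of the negation's tableau closes; the branch above is one of them.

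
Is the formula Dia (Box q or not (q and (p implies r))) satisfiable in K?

1. Dia (Box q or not (q and (p implies r))), w0
2. Box q or not (q and (p implies r)), w1
3. not (q and (p implies r)), w1
4. not (p implies r), w1
5. p, w1
6. not r, w1
Accessibility: w0Rw1

Satisfiable (open branch found)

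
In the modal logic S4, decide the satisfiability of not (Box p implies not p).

1. not (Box p implies not p), w0
2. Box p, w0   [neg-implies-rule on 1]
3. p, w0   [neg-implies-rule on 1]
Accessibility: w0Rw0

Satisfiable (open branch found)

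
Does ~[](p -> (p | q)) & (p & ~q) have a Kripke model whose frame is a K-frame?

Unsatisfiable

1. ~[](p -> (p | q)) & (p & ~q), u
2. ~[](p -> (p | q)), u   [&-rule on 1]
3. p & ~q, u   [&-rule on 1]
4. p, u   [&-rule on 3]
5. ~q, u   [&-rule on 3]
6. ~(p -> (p | q)), v   [~[]-rule on 2: fresh world v, uRv]
7. p, v   [~->-rule on 6]
8. ~(p | q), v   [~->-rule on 6]
9. ~p, v   [~|-rule on 8]
10. ~q, v   [~|-rule on 8]
Accessibility: uRv
Branch closes: p and ~p both at v.
All branches of the tableau close; one closing branch shown above.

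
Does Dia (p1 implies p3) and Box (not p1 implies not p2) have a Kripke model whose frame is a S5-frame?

1. Dia (p1 implies p3) and Box (not p1 implies not p2), 0
2. Dia (p1 implies p3), 0
3. Box (not p1 implies not p2), 0
4. not p1 implies not p2, 0
5. not p2, 0
6. p1 implies p3, 1
7. not p1 implies not p2, 1
8. p3, 1
9. not p2, 1
Accessibility: 0R0, 0R1, 1R0, 1R1

Satisfiable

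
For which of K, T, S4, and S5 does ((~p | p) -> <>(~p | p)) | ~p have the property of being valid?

T, S4, S5

T-tableau for the negation ~(((~p | p) -> <>(~p | p)) | ~p):
1. ~(((~p | p) -> <>(~p | p)) | ~p), u
2. ~((~p | p) -> <>(~p | p)), u
3. p, u
4. ~p | p, u
5. ~<>(~p | p), u
6. ~(~p | p), u
7. ~p, u
Accessibility: uRu
Branch closes: p and ~p both at u.
Every branch closes (one shown): valid in T, hence also in S4, S5 (every theorem of T is a theorem of S4 and S5).
K-tableau for the negation ~(((~p | p) -> <>(~p | p)) | ~p):
1. ~(((~p | p) -> <>(~p | p)) | ~p), u
2. ~((~p | p) -> <>(~p | p)), u
3. p, u
4. ~p | p, u
5. ~<>(~p | p), u
Complete open branch: countermodel on a K-frame, so not valid in K.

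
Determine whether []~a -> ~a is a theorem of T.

Tableau for the negation ~([]~a -> ~a):
1. ~([]~a -> ~a), 0
2. []~a, 0
3. a, 0
4. ~a, 0
Accessibility: 0R0
Branch closes: a and ~a both at 0.
Every branch of the negation's tableau closes; the branch above is one of them.

Valid in T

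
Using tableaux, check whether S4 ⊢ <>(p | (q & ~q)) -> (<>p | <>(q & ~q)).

Tableau for the negation ~(<>(p | (q & ~q)) -> (<>p | <>(q & ~q))):
1. ~(<>(p | (q & ~q)) -> (<>p | <>(q & ~q))), u
2. <>(p | (q & ~q)), u   [~->-rule on 1]
3. ~(<>p | <>(q & ~q)), u   [~->-rule on 1]
4. ~<>p, u   [~|-rule on 3]
5. ~<>(q & ~q), u   [~|-rule on 3]
6. ~p, u   [~<>-rule on 4 via uRu]
7. ~(q & ~q), u   [~<>-rule on 5 via uRu]
8. q, u   [~&-rule on 7 (branches; this branch)]
9. p | (q & ~q), v   [<>-rule on 2: fresh world v, uRv]
10. ~p, v   [~<>-rule on 4 via uRv]
11. ~(q & ~q), v   [~<>-rule on 5 via uRv]
12. q & ~q, v   [|-rule on 9 (branches; this branch)]
13. q, v   [&-rule on 12]
14. ~q, v   [&-rule on 12]
Accessibility: uRu, uRv, vRv
Branch closes: q and ~q both at v.
All branches of the negation close; one closing branch shown above.

Valid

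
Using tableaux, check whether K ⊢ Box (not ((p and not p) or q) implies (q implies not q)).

Yes, valid

Tableau for the negation not Box (not ((p and not p) or q) implies (q implies not q)):
1. not Box (not ((p and not p) or q) implies (q implies not q)), 0
2. not (not ((p and not p) or q) implies (q implies not q)), 1
3. not ((p and not p) or q), 1
4. not (q implies not q), 1
5. not (p and not p), 1
6. not q, 1
7. q, 1
Accessibility: 0R1
Branch closes: q and not q both at 1.
Every branch of the negation's tableau closes; the branch above is one of them.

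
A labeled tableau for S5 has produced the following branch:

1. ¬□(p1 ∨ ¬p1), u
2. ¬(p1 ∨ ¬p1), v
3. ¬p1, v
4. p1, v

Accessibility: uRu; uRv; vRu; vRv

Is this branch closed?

Closed

Both p1 and ¬p1 appear at v.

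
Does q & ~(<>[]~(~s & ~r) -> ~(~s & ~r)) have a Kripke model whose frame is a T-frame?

Yes, satisfiable

1. q & ~(<>[]~(~s & ~r) -> ~(~s & ~r)), 0
2. q, 0
3. ~(<>[]~(~s & ~r) -> ~(~s & ~r)), 0
4. <>[]~(~s & ~r), 0
5. ~s & ~r, 0
6. ~s, 0
7. ~r, 0
8. []~(~s & ~r), 1
9. ~(~s & ~r), 1
10. r, 1
Accessibility: 0R0, 0R1, 1R1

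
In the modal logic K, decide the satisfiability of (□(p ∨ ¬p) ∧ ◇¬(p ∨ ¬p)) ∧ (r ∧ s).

Unsatisfiable (every branch closes)

1. (□(p ∨ ¬p) ∧ ◇¬(p ∨ ¬p)) ∧ (r ∧ s), 0
2. □(p ∨ ¬p) ∧ ◇¬(p ∨ ¬p), 0
3. r ∧ s, 0
4. □(p ∨ ¬p), 0
5. ◇¬(p ∨ ¬p), 0
6. r, 0
7. s, 0
8. ¬(p ∨ ¬p), 1
9. ¬p, 1
10. p, 1
Accessibility: 0R1
Branch closes: p and ¬p both at 1.
Every branch closes; the branch above is one of them.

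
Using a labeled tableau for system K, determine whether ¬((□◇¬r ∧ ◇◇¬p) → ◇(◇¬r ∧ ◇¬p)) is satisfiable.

1. ¬((□◇¬r ∧ ◇◇¬p) → ◇(◇¬r ∧ ◇¬p)), 0
2. □◇¬r ∧ ◇◇¬p, 0
3. ¬◇(◇¬r ∧ ◇¬p), 0
4. □◇¬r, 0
5. ◇◇¬p, 0
6. ◇¬p, 1
7. ¬(◇¬r ∧ ◇¬p), 1
8. ◇¬r, 1
9. ¬◇¬r, 1
10. ¬p, 2
11. r, 2
12. ¬r, 3
13. r, 3
Accessibility: 0R1, 1R2, 1R3
Branch closes: r and ¬r both at 3.
Every branch closes; the branch above is one of them.

No, unsatisfiable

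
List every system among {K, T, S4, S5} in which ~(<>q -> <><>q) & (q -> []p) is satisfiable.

K

T-tableau for the formula:
1. ~(<>q -> <><>q) & (q -> []p), u
2. ~(<>q -> <><>q), u
3. q -> []p, u
4. <>q, u
5. ~<><>q, u
6. ~<>q, u
7. ~q, u
8. []p, u
9. p, u
10. q, v
11. ~<>q, v
12. ~q, v
Accessibility: uRu, uRv, vRv
Branch closes: q and ~q both at v.
Every branch closes (one shown): unsatisfiable in T, hence also in S4, S5 (every S4/S5-frame is a T-frame).
K-tableau for the formula:
1. ~(<>q -> <><>q) & (q -> []p), u
2. ~(<>q -> <><>q), u
3. q -> []p, u
4. <>q, u
5. ~<><>q, u
6. []p, u
7. q, v
8. ~<>q, v
9. p, v
Accessibility: uRv
Complete open branch: satisfiable in K.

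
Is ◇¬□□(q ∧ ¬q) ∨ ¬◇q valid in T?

Tableau for the negation ¬(◇¬□□(q ∧ ¬q) ∨ ¬◇q):
1. ¬(◇¬□□(q ∧ ¬q) ∨ ¬◇q), u
2. ¬◇¬□□(q ∧ ¬q), u   [¬∨-rule on 1]
3. ◇q, u   [¬∨-rule on 1]
4. □□(q ∧ ¬q), u   [¬◇-rule on 2 via uRu]
5. □(q ∧ ¬q), u   [□-rule on 4 via uRu]
6. q ∧ ¬q, u   [□-rule on 5 via uRu]
7. q, u   [∧-rule on 6]
8. ¬q, u   [∧-rule on 6]
Accessibility: uRu
Branch closes: q and ¬q both at u.
Every branch of the negation's tableau closes; the branch above is one of them.

Valid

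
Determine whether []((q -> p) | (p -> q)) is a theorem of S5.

Valid

Tableau for the negation ~[]((q -> p) | (p -> q)):
1. ~[]((q -> p) | (p -> q)), u
2. ~((q -> p) | (p -> q)), v
3. ~(q -> p), v
4. ~(p -> q), v
5. q, v
6. ~p, v
7. p, v
8. ~q, v
Accessibility: uRu, uRv, vRu, vRv
Branch closes: p and ~p both at v.
All branches of the negation close; one closing branch shown above.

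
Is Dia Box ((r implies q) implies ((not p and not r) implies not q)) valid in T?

Tableau for the negation not Dia Box ((r implies q) implies ((not p and not r) implies not q)):
1. not Dia Box ((r implies q) implies ((not p and not r) implies not q)), 0
2. not Box ((r implies q) implies ((not p and not r) implies not q)), 0   [neg-Dia-rule on 1 via 0R0]
3. not ((r implies q) implies ((not p and not r) implies not q)), 1   [neg-Box-rule on 2: fresh world 1, 0R1]
4. r implies q, 1   [neg-implies-rule on 3]
5. not ((not p and not r) implies not q), 1   [neg-implies-rule on 3]
6. not p and not r, 1   [neg-implies-rule on 5]
7. q, 1   [neg-implies-rule on 5]
8. not p, 1   [and-rule on 6]
9. not r, 1   [and-rule on 6]
10. not Box ((r implies q) implies ((not p and not r) implies not q)), 1   [neg-Dia-rule on 1 via 0R1]
11. not ((r implies q) implies ((not p and not r) implies not q)), 2   [neg-Box-rule on 10: fresh world 2, 1R2]
12. r implies q, 2   [neg-implies-rule on 11]
13. not ((not p and not r) implies not q), 2   [neg-implies-rule on 11]
14. not p and not r, 2   [neg-implies-rule on 13]
15. q, 2   [neg-implies-rule on 13]
16. not p, 2   [and-rule on 14]
17. not r, 2   [and-rule on 14]
Accessibility: 0R0, 0R1, 1R1, 1R2, 2R2
The negation has an open branch (countermodel exists).

No, not valid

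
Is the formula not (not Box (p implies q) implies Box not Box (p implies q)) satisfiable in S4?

Satisfiable (open branch found)

1. not (not Box (p implies q) implies Box not Box (p implies q)), u
2. not Box (p implies q), u
3. not Box not Box (p implies q), u
4. not (p implies q), v
5. p, v
6. not q, v
7. Box (p implies q), w
8. p implies q, w
9. q, w
Accessibility: uRu, uRv, uRw, vRv, wRw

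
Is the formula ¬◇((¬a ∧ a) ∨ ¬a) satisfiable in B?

Satisfiable

1. ¬◇((¬a ∧ a) ∨ ¬a), 0
2. ¬((¬a ∧ a) ∨ ¬a), 0   [¬◇-rule on 1 via 0R0]
3. ¬(¬a ∧ a), 0   [¬∨-rule on 2]
4. a, 0   [¬∨-rule on 2]
Accessibility: 0R0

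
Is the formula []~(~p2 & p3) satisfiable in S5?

1. []~(~p2 & p3), w0
2. ~(~p2 & p3), w0
3. ~p3, w0
Accessibility: w0Rw0

Satisfiable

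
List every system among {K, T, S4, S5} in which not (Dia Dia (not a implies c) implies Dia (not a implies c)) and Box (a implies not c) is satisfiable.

K, T

S4-tableau for the formula:
1. not (Dia Dia (not a implies c) implies Dia (not a implies c)) and Box (a implies not c), 0
2. not (Dia Dia (not a implies c) implies Dia (not a implies c)), 0
3. Box (a implies not c), 0
4. Dia Dia (not a implies c), 0
5. not Dia (not a implies c), 0
6. a implies not c, 0
7. not (not a implies c), 0
8. not a, 0
9. not c, 0
10. Dia (not a implies c), 1
11. a implies not c, 1
12. not (not a implies c), 1
13. not a, 1
14. not c, 1
15. not a implies c, 2
16. a implies not c, 2
17. not (not a implies c), 2
18. not a, 2
19. not c, 2
20. c, 2
Accessibility: 0R0, 0R1, 0R2, 1R1, 1R2, 2R2
Branch closes: c and not c both at 2.
Every branch closes (one shown): unsatisfiable in S4, hence also in S5 (every S5-frame is an S4-frame).
T-tableau for the formula:
1. not (Dia Dia (not a implies c) implies Dia (not a implies c)) and Box (a implies not c), 0
2. not (Dia Dia (not a implies c) implies Dia (not a implies c)), 0
3. Box (a implies not c), 0
4. Dia Dia (not a implies c), 0
5. not Dia (not a implies c), 0
6. a implies not c, 0
7. not (not a implies c), 0
8. not a, 0
9. not c, 0
10. Dia (not a implies c), 1
11. a implies not c, 1
12. not (not a implies c), 1
13. not a, 1
14. not c, 1
15. not a implies c, 2
16. c, 2
Accessibility: 0R0, 0R1, 1R1, 1R2, 2R2
Complete open branch: satisfiable in T, hence also in K (this T-model is also a K-model).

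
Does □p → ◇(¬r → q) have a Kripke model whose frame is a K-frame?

1. □p → ◇(¬r → q), u
2. ◇(¬r → q), u   [→-rule on 1 (branches; this branch)]
3. ¬r → q, v   [◇-rule on 2: fresh world v, uRv]
4. q, v   [→-rule on 3 (branches; this branch)]
Accessibility: uRv

Satisfiable (open branch found)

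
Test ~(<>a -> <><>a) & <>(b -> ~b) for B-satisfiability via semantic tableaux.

1. ~(<>a -> <><>a) & <>(b -> ~b), 0
2. ~(<>a -> <><>a), 0
3. <>(b -> ~b), 0
4. <>a, 0
5. ~<><>a, 0
6. ~<>a, 0
7. ~a, 0
8. b -> ~b, 1
9. ~<>a, 1
10. ~a, 1
11. ~b, 1
12. a, 2
13. ~<>a, 2
14. ~a, 2
Accessibility: 0R0, 0R1, 0R2, 1R0, 1R1, 2R0, 2R2
Branch closes: a and ~a both at 2.
All branches of the tableau close; one closing branch shown above.

Unsatisfiable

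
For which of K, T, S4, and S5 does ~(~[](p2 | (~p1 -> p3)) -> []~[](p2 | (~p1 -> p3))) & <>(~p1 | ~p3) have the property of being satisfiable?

K, T, S4

S4-tableau for the formula:
1. ~(~[](p2 | (~p1 -> p3)) -> []~[](p2 | (~p1 -> p3))) & <>(~p1 | ~p3), w0
2. ~(~[](p2 | (~p1 -> p3)) -> []~[](p2 | (~p1 -> p3))), w0
3. <>(~p1 | ~p3), w0
4. ~[](p2 | (~p1 -> p3)), w0
5. ~[]~[](p2 | (~p1 -> p3)), w0
6. ~p1 | ~p3, w1
7. ~p3, w1
8. ~(p2 | (~p1 -> p3)), w2
9. ~p2, w2
10. ~(~p1 -> p3), w2
11. ~p1, w2
12. ~p3, w2
13. [](p2 | (~p1 -> p3)), w3
14. p2 | (~p1 -> p3), w3
15. ~p1 -> p3, w3
16. p3, w3
Accessibility: w0Rw0, w0Rw1, w0Rw2, w0Rw3, w1Rw1, w2Rw2, w3Rw3
Complete open branch: satisfiable in S4, hence also in K, T (this S4-model is also a K-model and a T-model).
S5-tableau for the formula:
1. ~(~[](p2 | (~p1 -> p3)) -> []~[](p2 | (~p1 -> p3))) & <>(~p1 | ~p3), w0
2. ~(~[](p2 | (~p1 -> p3)) -> []~[](p2 | (~p1 -> p3))), w0
3. <>(~p1 | ~p3), w0
4. ~[](p2 | (~p1 -> p3)), w0
5. ~[]~[](p2 | (~p1 -> p3)), w0
6. ~p1 | ~p3, w1
7. ~p3, w1
8. ~(p2 | (~p1 -> p3)), w2
9. ~p2, w2
10. ~(~p1 -> p3), w2
11. ~p1, w2
12. ~p3, w2
13. [](p2 | (~p1 -> p3)), w3
14. p2 | (~p1 -> p3), w0
15. p2 | (~p1 -> p3), w1
16. p2 | (~p1 -> p3), w2
17. p2 | (~p1 -> p3), w3
18. ~p1 -> p3, w0
19. ~p1 -> p3, w1
20. ~p1 -> p3, w2
21. ~p1 -> p3, w3
22. p3, w0
23. p1, w1
24. p3, w2
Accessibility: w0Rw0, w0Rw1, w0Rw2, w0Rw3, w1Rw0, w1Rw1, w1Rw2, w1Rw3, w2Rw0, w2Rw1, w2Rw2, w2Rw3, w3Rw0, w3Rw1, w3Rw2, w3Rw3
Branch closes: p3 and ~p3 both at w2.
Every branch closes (one shown): unsatisfiable in S5.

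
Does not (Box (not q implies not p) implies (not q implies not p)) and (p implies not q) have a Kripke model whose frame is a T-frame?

Unsatisfiable

1. not (Box (not q implies not p) implies (not q implies not p)) and (p implies not q), 0
2. not (Box (not q implies not p) implies (not q implies not p)), 0
3. p implies not q, 0
4. Box (not q implies not p), 0
5. not (not q implies not p), 0
6. not q, 0
7. p, 0
8. not q implies not p, 0
9. not p, 0
Accessibility: 0R0
Branch closes: p and not p both at 0.
All branches of the tableau close; one closing branch shown above.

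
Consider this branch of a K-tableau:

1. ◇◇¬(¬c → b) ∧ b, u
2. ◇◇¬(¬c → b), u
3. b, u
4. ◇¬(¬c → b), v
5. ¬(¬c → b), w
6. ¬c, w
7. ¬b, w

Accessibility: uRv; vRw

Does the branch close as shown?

Not closed

No world carries both an atom and its negation.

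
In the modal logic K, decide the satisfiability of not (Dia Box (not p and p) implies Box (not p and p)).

1. not (Dia Box (not p and p) implies Box (not p and p)), w0
2. Dia Box (not p and p), w0
3. not Box (not p and p), w0
4. Box (not p and p), w1
5. not (not p and p), w2
6. not p, w2
Accessibility: w0Rw1, w0Rw2

Yes, satisfiable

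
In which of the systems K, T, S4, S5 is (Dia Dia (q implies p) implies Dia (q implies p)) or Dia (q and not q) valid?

S4-tableau for the negation not ((Dia Dia (q implies p) implies Dia (q implies p)) or Dia (q and not q)):
1. not ((Dia Dia (q implies p) implies Dia (q implies p)) or Dia (q and not q)), w0
2. not (Dia Dia (q implies p) implies Dia (q implies p)), w0
3. not Dia (q and not q), w0
4. Dia Dia (q implies p), w0
5. not Dia (q implies p), w0
6. not (q and not q), w0
7. not (q implies p), w0
8. q, w0
9. not p, w0
10. Dia (q implies p), w1
11. not (q and not q), w1
12. not (q implies p), w1
13. q, w1
14. not p, w1
15. q implies p, w2
16. not (q and not q), w2
17. not (q implies p), w2
18. q, w2
19. not p, w2
20. p, w2
Accessibility: w0Rw0, w0Rw1, w0Rw2, w1Rw1, w1Rw2, w2Rw2
Branch closes: p and not p both at w2.
Every branch closes (one shown): valid in S4, hence also in S5 (every theorem of S4 is a theorem of S5).
T-tableau for the negation not ((Dia Dia (q implies p) implies Dia (q implies p)) or Dia (q and not q)):
1. not ((Dia Dia (q implies p) implies Dia (q implies p)) or Dia (q and not q)), w0
2. not (Dia Dia (q implies p) implies Dia (q implies p)), w0
3. not Dia (q and not q), w0
4. Dia Dia (q implies p), w0
5. not Dia (q implies p), w0
6. not (q and not q), w0
7. not (q implies p), w0
8. q, w0
9. not p, w0
10. Dia (q implies p), w1
11. not (q and not q), w1
12. not (q implies p), w1
13. q, w1
14. not p, w1
15. q implies p, w2
16. p, w2
Accessibility: w0Rw0, w0Rw1, w1Rw1, w1Rw2, w2Rw2
Complete open branch: countermodel on a T-frame, so not valid in T, nor in K (the same frame is also a K-frame).

S4, S5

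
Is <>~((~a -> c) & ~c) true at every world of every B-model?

Tableau for the negation ~<>~((~a -> c) & ~c):
1. ~<>~((~a -> c) & ~c), w0
2. (~a -> c) & ~c, w0   [~<>-rule on 1 via w0Rw0]
3. ~a -> c, w0   [&-rule on 2]
4. ~c, w0   [&-rule on 2]
5. a, w0   [->-rule on 3 (branches; this branch)]
Accessibility: w0Rw0
The negation has an open branch (countermodel exists).

Not valid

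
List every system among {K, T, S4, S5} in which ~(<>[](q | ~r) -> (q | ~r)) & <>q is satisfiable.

K, T, S4

S5-tableau for the formula:
1. ~(<>[](q | ~r) -> (q | ~r)) & <>q, w0
2. ~(<>[](q | ~r) -> (q | ~r)), w0
3. <>q, w0
4. <>[](q | ~r), w0
5. ~(q | ~r), w0
6. ~q, w0
7. r, w0
8. q, w1
9. [](q | ~r), w2
10. q | ~r, w0
11. q | ~r, w1
12. q | ~r, w2
13. ~r, w0
Accessibility: w0Rw0, w0Rw1, w0Rw2, w1Rw0, w1Rw1, w1Rw2, w2Rw0, w2Rw1, w2Rw2
Branch closes: r and ~r both at w0.
Every branch closes (one shown): unsatisfiable in S5.
S4-tableau for the formula:
1. ~(<>[](q | ~r) -> (q | ~r)) & <>q, w0
2. ~(<>[](q | ~r) -> (q | ~r)), w0
3. <>q, w0
4. <>[](q | ~r), w0
5. ~(q | ~r), w0
6. ~q, w0
7. r, w0
8. q, w1
9. [](q | ~r), w2
10. q | ~r, w2
11. ~r, w2
Accessibility: w0Rw0, w0Rw1, w0Rw2, w1Rw1, w2Rw2
Complete open branch: satisfiable in S4, hence also in K, T (this S4-model is also a K-model and a T-model).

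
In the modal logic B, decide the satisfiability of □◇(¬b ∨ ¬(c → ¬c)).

Yes, satisfiable

1. □◇(¬b ∨ ¬(c → ¬c)), w0
2. ◇(¬b ∨ ¬(c → ¬c)), w0
3. ¬b ∨ ¬(c → ¬c), w1
4. ◇(¬b ∨ ¬(c → ¬c)), w1
5. ¬(c → ¬c), w1
6. c, w1
7. ¬b ∨ ¬(c → ¬c), w2
8. ¬(c → ¬c), w2
9. c, w2
Accessibility: w0Rw0, w0Rw1, w1Rw0, w1Rw1, w1Rw2, w2Rw1, w2Rw2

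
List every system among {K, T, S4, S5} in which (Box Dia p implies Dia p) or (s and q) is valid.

K-tableau for the negation not ((Box Dia p implies Dia p) or (s and q)):
1. not ((Box Dia p implies Dia p) or (s and q)), u
2. not (Box Dia p implies Dia p), u
3. not (s and q), u
4. Box Dia p, u
5. not Dia p, u
6. not q, u
Complete open branch: countermodel on a K-frame, so not valid in K.
T-tableau for the negation not ((Box Dia p implies Dia p) or (s and q)):
1. not ((Box Dia p implies Dia p) or (s and q)), u
2. not (Box Dia p implies Dia p), u
3. not (s and q), u
4. Box Dia p, u
5. not Dia p, u
6. Dia p, u
7. not p, u
8. not q, u
9. p, v
10. Dia p, v
11. not p, v
Accessibility: uRu, uRv, vRv
Branch closes: p and not p both at v.
Every branch closes (one shown): valid in T, hence also in S4, S5 (every theorem of T is a theorem of S4 and S5).

T, S4, S5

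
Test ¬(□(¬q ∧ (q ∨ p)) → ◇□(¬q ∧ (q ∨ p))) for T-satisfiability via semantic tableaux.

Unsatisfiable

1. ¬(□(¬q ∧ (q ∨ p)) → ◇□(¬q ∧ (q ∨ p))), 0
2. □(¬q ∧ (q ∨ p)), 0
3. ¬◇□(¬q ∧ (q ∨ p)), 0
4. ¬q ∧ (q ∨ p), 0
5. ¬q, 0
6. q ∨ p, 0
7. ¬□(¬q ∧ (q ∨ p)), 0
8. p, 0
9. ¬(¬q ∧ (q ∨ p)), 1
10. ¬q ∧ (q ∨ p), 1
11. ¬q, 1
12. q ∨ p, 1
13. ¬□(¬q ∧ (q ∨ p)), 1
14. ¬(q ∨ p), 1
15. ¬p, 1
16. p, 1
Accessibility: 0R0, 0R1, 1R1
Branch closes: p and ¬p both at 1.
Every branch closes; the branch above is one of them.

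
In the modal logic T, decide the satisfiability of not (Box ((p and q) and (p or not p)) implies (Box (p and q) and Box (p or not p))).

1. not (Box ((p and q) and (p or not p)) implies (Box (p and q) and Box (p or not p))), u
2. Box ((p and q) and (p or not p)), u   [neg-implies-rule on 1]
3. not (Box (p and q) and Box (p or not p)), u   [neg-implies-rule on 1]
4. (p and q) and (p or not p), u   [Box-rule on 2 via uRu]
5. p and q, u   [and-rule on 4]
6. p or not p, u   [and-rule on 4]
7. p, u   [and-rule on 5]
8. q, u   [and-rule on 5]
9. not Box (p and q), u   [neg-and-rule on 3 (branches; this branch)]
10. not (p and q), v   [neg-Box-rule on 9: fresh world v, uRv]
11. (p and q) and (p or not p), v   [Box-rule on 2 via uRv]
12. p and q, v   [and-rule on 11]
13. p or not p, v   [and-rule on 11]
14. p, v   [and-rule on 12]
15. q, v   [and-rule on 12]
16. not q, v   [neg-and-rule on 10 (branches; this branch)]
Accessibility: uRu, uRv, vRv
Branch closes: q and not q both at v.
All branches of the tableau close; one closing branch shown above.

Unsatisfiable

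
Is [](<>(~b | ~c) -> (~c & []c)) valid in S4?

No, not valid

Tableau for the negation ~[](<>(~b | ~c) -> (~c & []c)):
1. ~[](<>(~b | ~c) -> (~c & []c)), w0
2. ~(<>(~b | ~c) -> (~c & []c)), w1
3. <>(~b | ~c), w1
4. ~(~c & []c), w1
5. ~[]c, w1
6. ~b | ~c, w2
7. ~c, w2
8. ~c, w3
Accessibility: w0Rw0, w0Rw1, w0Rw2, w0Rw3, w1Rw1, w1Rw2, w1Rw3, w2Rw2, w3Rw3
The negation has an open branch (countermodel exists).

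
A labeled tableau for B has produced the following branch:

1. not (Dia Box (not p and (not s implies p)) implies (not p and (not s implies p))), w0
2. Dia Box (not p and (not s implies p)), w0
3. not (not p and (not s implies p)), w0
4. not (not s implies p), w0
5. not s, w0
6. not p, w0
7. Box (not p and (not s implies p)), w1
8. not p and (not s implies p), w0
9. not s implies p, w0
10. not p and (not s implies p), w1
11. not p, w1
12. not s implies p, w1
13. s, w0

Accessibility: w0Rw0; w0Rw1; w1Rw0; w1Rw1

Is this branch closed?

Yes, closed

Both s and not s appear at w0.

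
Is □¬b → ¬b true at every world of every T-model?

Tableau for the negation ¬(□¬b → ¬b):
1. ¬(□¬b → ¬b), 0
2. □¬b, 0
3. b, 0
4. ¬b, 0
Accessibility: 0R0
Branch closes: b and ¬b both at 0.
All branches of the negation close; one closing branch shown above.

Valid in T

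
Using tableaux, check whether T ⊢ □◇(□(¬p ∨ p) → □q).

Invalid (countermodel exists)

Tableau for the negation ¬□◇(□(¬p ∨ p) → □q):
1. ¬□◇(□(¬p ∨ p) → □q), 0
2. ¬◇(□(¬p ∨ p) → □q), 1
3. ¬(□(¬p ∨ p) → □q), 1
4. □(¬p ∨ p), 1
5. ¬□q, 1
6. ¬p ∨ p, 1
7. p, 1
8. ¬q, 2
9. ¬(□(¬p ∨ p) → □q), 2
10. □(¬p ∨ p), 2
11. ¬□q, 2
12. ¬p ∨ p, 2
13. p, 2
14. ¬q, 3
15. ¬p ∨ p, 3
16. p, 3
Accessibility: 0R0, 0R1, 1R1, 1R2, 2R2, 2R3, 3R3
The negation has an open branch (countermodel exists).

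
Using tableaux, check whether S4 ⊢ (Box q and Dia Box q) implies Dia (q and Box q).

Tableau for the negation not ((Box q and Dia Box q) implies Dia (q and Box q)):
1. not ((Box q and Dia Box q) implies Dia (q and Box q)), u
2. Box q and Dia Box q, u
3. not Dia (q and Box q), u
4. Box q, u
5. Dia Box q, u
6. not (q and Box q), u
7. q, u
8. not Box q, u
9. Box q, v
10. not (q and Box q), v
11. q, v
12. not Box q, v
13. not q, w
14. not (q and Box q), w
15. q, w
Accessibility: uRu, uRv, uRw, vRv, wRw
Branch closes: q and not q both at w.
Every branch of the negation's tableau closes; the branch above is one of them.

Valid in S4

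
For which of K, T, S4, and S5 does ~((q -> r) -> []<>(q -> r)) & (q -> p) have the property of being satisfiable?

S4-tableau for the formula:
1. ~((q -> r) -> []<>(q -> r)) & (q -> p), 0
2. ~((q -> r) -> []<>(q -> r)), 0
3. q -> p, 0
4. q -> r, 0
5. ~[]<>(q -> r), 0
6. p, 0
7. r, 0
8. ~<>(q -> r), 1
9. ~(q -> r), 1
10. q, 1
11. ~r, 1
Accessibility: 0R0, 0R1, 1R1
Complete open branch: satisfiable in S4, hence also in K, T (this S4-model is also a K-model and a T-model).
S5-tableau for the formula:
1. ~((q -> r) -> []<>(q -> r)) & (q -> p), 0
2. ~((q -> r) -> []<>(q -> r)), 0
3. q -> p, 0
4. q -> r, 0
5. ~[]<>(q -> r), 0
6. p, 0
7. r, 0
8. ~<>(q -> r), 1
9. ~(q -> r), 0
10. q, 0
11. ~r, 0
Accessibility: 0R0, 0R1, 1R0, 1R1
Branch closes: r and ~r both at 0.
Every branch closes (one shown): unsatisfiable in S5.

K, T, S4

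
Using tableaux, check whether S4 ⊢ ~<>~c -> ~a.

Not valid

Tableau for the negation ~(~<>~c -> ~a):
1. ~(~<>~c -> ~a), u
2. ~<>~c, u   [~->-rule on 1]
3. a, u   [~->-rule on 1]
4. c, u   [~<>-rule on 2 via uRu]
Accessibility: uRu
The negation has an open branch (countermodel exists).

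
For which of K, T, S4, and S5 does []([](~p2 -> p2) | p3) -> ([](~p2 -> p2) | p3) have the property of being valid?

T, S4, S5

K-tableau for the negation ~([]([](~p2 -> p2) | p3) -> ([](~p2 -> p2) | p3)):
1. ~([]([](~p2 -> p2) | p3) -> ([](~p2 -> p2) | p3)), 0
2. []([](~p2 -> p2) | p3), 0   [~->-rule on 1]
3. ~([](~p2 -> p2) | p3), 0   [~->-rule on 1]
4. ~[](~p2 -> p2), 0   [~|-rule on 3]
5. ~p3, 0   [~|-rule on 3]
6. ~(~p2 -> p2), 1   [~[]-rule on 4: fresh world 1, 0R1]
7. ~p2, 1   [~->-rule on 6]
8. [](~p2 -> p2) | p3, 1   [[]-rule on 2 via 0R1]
9. p3, 1   [|-rule on 8 (branches; this branch)]
Accessibility: 0R1
Complete open branch: countermodel on a K-frame, so not valid in K.
T-tableau for the negation ~([]([](~p2 -> p2) | p3) -> ([](~p2 -> p2) | p3)):
1. ~([]([](~p2 -> p2) | p3) -> ([](~p2 -> p2) | p3)), 0
2. []([](~p2 -> p2) | p3), 0   [~->-rule on 1]
3. ~([](~p2 -> p2) | p3), 0   [~->-rule on 1]
4. ~[](~p2 -> p2), 0   [~|-rule on 3]
5. ~p3, 0   [~|-rule on 3]
6. [](~p2 -> p2) | p3, 0   [[]-rule on 2 via 0R0]
7. [](~p2 -> p2), 0   [|-rule on 6 (branches; this branch)]
8. ~p2 -> p2, 0   [[]-rule on 7 via 0R0]
9. p2, 0   [->-rule on 8 (branches; this branch)]
10. ~(~p2 -> p2), 1   [~[]-rule on 4: fresh world 1, 0R1]
11. ~p2, 1   [~->-rule on 10]
12. [](~p2 -> p2) | p3, 1   [[]-rule on 2 via 0R1]
13. ~p2 -> p2, 1   [[]-rule on 7 via 0R1]
14. p3, 1   [|-rule on 12 (branches; this branch)]
15. p2, 1   [->-rule on 13 (branches; this branch)]
Accessibility: 0R0, 0R1, 1R1
Branch closes: p2 and ~p2 both at 1.
Every branch closes (one shown): valid in T, hence also in S4, S5 (every theorem of T is a theorem of S4 and S5).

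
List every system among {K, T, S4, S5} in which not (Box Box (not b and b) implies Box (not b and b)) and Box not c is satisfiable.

T-tableau for the formula:
1. not (Box Box (not b and b) implies Box (not b and b)) and Box not c, w0
2. not (Box Box (not b and b) implies Box (not b and b)), w0   [and-rule on 1]
3. Box not c, w0   [and-rule on 1]
4. Box Box (not b and b), w0   [neg-implies-rule on 2]
5. not Box (not b and b), w0   [neg-implies-rule on 2]
6. not c, w0   [Box-rule on 3 via w0Rw0]
7. Box (not b and b), w0   [Box-rule on 4 via w0Rw0]
8. not b and b, w0   [Box-rule on 7 via w0Rw0]
9. not b, w0   [and-rule on 8]
10. b, w0   [and-rule on 8]
Accessibility: w0Rw0
Branch closes: b and not b both at w0.
Every branch closes (one shown): unsatisfiable in T, hence also in S4, S5 (every S4/S5-frame is a T-frame).
K-tableau for the formula:
1. not (Box Box (not b and b) implies Box (not b and b)) and Box not c, w0
2. not (Box Box (not b and b) implies Box (not b and b)), w0   [and-rule on 1]
3. Box not c, w0   [and-rule on 1]
4. Box Box (not b and b), w0   [neg-implies-rule on 2]
5. not Box (not b and b), w0   [neg-implies-rule on 2]
6. not (not b and b), w1   [neg-Box-rule on 5: fresh world w1, w0Rw1]
7. not c, w1   [Box-rule on 3 via w0Rw1]
8. Box (not b and b), w1   [Box-rule on 4 via w0Rw1]
9. not b, w1   [neg-and-rule on 6 (branches; this branch)]
Accessibility: w0Rw1
Complete open branch: satisfiable in K.

K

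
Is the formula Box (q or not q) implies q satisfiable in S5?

1. Box (q or not q) implies q, 0
2. q, 0
Accessibility: 0R0

Yes, satisfiable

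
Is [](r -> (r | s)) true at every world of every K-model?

Yes, valid

Tableau for the negation ~[](r -> (r | s)):
1. ~[](r -> (r | s)), u
2. ~(r -> (r | s)), v   [~[]-rule on 1: fresh world v, uRv]
3. r, v   [~->-rule on 2]
4. ~(r | s), v   [~->-rule on 2]
5. ~r, v   [~|-rule on 4]
6. ~s, v   [~|-rule on 4]
Accessibility: uRv
Branch closes: r and ~r both at v.
Every branch of the negation's tableau closes; the branch above is one of them.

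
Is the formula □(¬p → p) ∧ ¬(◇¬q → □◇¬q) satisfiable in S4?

1. □(¬p → p) ∧ ¬(◇¬q → □◇¬q), u
2. □(¬p → p), u
3. ¬(◇¬q → □◇¬q), u
4. ◇¬q, u
5. ¬□◇¬q, u
6. ¬p → p, u
7. p, u
8. ¬q, v
9. ¬p → p, v
10. p, v
11. ¬◇¬q, w
12. ¬p → p, w
13. q, w
14. p, w
Accessibility: uRu, uRv, uRw, vRv, wRw

Satisfiable (open branch found)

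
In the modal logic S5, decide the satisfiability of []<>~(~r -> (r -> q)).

1. []<>~(~r -> (r -> q)), u
2. <>~(~r -> (r -> q)), u
3. ~(~r -> (r -> q)), v
4. ~r, v
5. ~(r -> q), v
6. r, v
7. ~q, v
Accessibility: uRu, uRv, vRu, vRv
Branch closes: r and ~r both at v.
(One branch shown.) All branches close.

No, unsatisfiable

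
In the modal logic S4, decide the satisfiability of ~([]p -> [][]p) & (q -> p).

1. ~([]p -> [][]p) & (q -> p), 0
2. ~([]p -> [][]p), 0
3. q -> p, 0
4. []p, 0
5. ~[][]p, 0
6. p, 0
7. ~[]p, 1
8. p, 1
9. ~p, 2
10. p, 2
Accessibility: 0R0, 0R1, 0R2, 1R1, 1R2, 2R2
Branch closes: p and ~p both at 2.
Every branch closes; the branch above is one of them.

Unsatisfiable (every branch closes)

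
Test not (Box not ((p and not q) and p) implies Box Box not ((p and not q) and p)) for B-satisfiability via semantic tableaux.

Yes, satisfiable

1. not (Box not ((p and not q) and p) implies Box Box not ((p and not q) and p)), w0
2. Box not ((p and not q) and p), w0
3. not Box Box not ((p and not q) and p), w0
4. not ((p and not q) and p), w0
5. not p, w0
6. not Box not ((p and not q) and p), w1
7. not ((p and not q) and p), w1
8. not p, w1
9. (p and not q) and p, w2
10. p and not q, w2
11. p, w2
12. not q, w2
Accessibility: w0Rw0, w0Rw1, w1Rw0, w1Rw1, w1Rw2, w2Rw1, w2Rw2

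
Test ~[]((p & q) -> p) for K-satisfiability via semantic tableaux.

1. ~[]((p & q) -> p), u
2. ~((p & q) -> p), v
3. p & q, v
4. ~p, v
5. p, v
6. q, v
Accessibility: uRv
Branch closes: p and ~p both at v.
Every branch closes; the branch above is one of them.

Unsatisfiable (every branch closes)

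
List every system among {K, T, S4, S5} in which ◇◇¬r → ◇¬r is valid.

S4-tableau for the negation ¬(◇◇¬r → ◇¬r):
1. ¬(◇◇¬r → ◇¬r), 0
2. ◇◇¬r, 0
3. ¬◇¬r, 0
4. r, 0
5. ◇¬r, 1
6. r, 1
7. ¬r, 2
8. r, 2
Accessibility: 0R0, 0R1, 0R2, 1R1, 1R2, 2R2
Branch closes: r and ¬r both at 2.
Every branch closes (one shown): valid in S4, hence also in S5 (every theorem of S4 is a theorem of S5).
T-tableau for the negation ¬(◇◇¬r → ◇¬r):
1. ¬(◇◇¬r → ◇¬r), 0
2. ◇◇¬r, 0
3. ¬◇¬r, 0
4. r, 0
5. ◇¬r, 1
6. r, 1
7. ¬r, 2
Accessibility: 0R0, 0R1, 1R1, 1R2, 2R2
Complete open branch: countermodel on a T-frame, so not valid in T, nor in K (the same frame is also a K-frame).

S4, S5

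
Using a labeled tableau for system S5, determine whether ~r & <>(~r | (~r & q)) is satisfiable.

1. ~r & <>(~r | (~r & q)), w0
2. ~r, w0
3. <>(~r | (~r & q)), w0
4. ~r | (~r & q), w1
5. ~r & q, w1
6. ~r, w1
7. q, w1
Accessibility: w0Rw0, w0Rw1, w1Rw0, w1Rw1

Satisfiable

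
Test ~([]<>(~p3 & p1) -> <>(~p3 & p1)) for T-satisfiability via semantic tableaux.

1. ~([]<>(~p3 & p1) -> <>(~p3 & p1)), w0
2. []<>(~p3 & p1), w0   [~->-rule on 1]
3. ~<>(~p3 & p1), w0   [~->-rule on 1]
4. <>(~p3 & p1), w0   [[]-rule on 2 via w0Rw0]
5. ~(~p3 & p1), w0   [~<>-rule on 3 via w0Rw0]
6. ~p1, w0   [~&-rule on 5 (branches; this branch)]
7. ~p3 & p1, w1   [<>-rule on 4: fresh world w1, w0Rw1]
8. ~p3, w1   [&-rule on 7]
9. p1, w1   [&-rule on 7]
10. <>(~p3 & p1), w1   [[]-rule on 2 via w0Rw1]
11. ~(~p3 & p1), w1   [~<>-rule on 3 via w0Rw1]
12. ~p1, w1   [~&-rule on 11 (branches; this branch)]
Accessibility: w0Rw0, w0Rw1, w1Rw1
Branch closes: p1 and ~p1 both at w1.
Every branch closes; the branch above is one of them.

Unsatisfiable (every branch closes)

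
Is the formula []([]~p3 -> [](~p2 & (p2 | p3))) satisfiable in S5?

1. []([]~p3 -> [](~p2 & (p2 | p3))), w0
2. []~p3 -> [](~p2 & (p2 | p3)), w0
3. [](~p2 & (p2 | p3)), w0
4. ~p2 & (p2 | p3), w0
5. ~p2, w0
6. p2 | p3, w0
7. p3, w0
Accessibility: w0Rw0

Satisfiable (open branch found)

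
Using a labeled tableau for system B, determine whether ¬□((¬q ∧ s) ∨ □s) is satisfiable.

1. ¬□((¬q ∧ s) ∨ □s), w0
2. ¬((¬q ∧ s) ∨ □s), w1   [¬□-rule on 1: fresh world w1, w0Rw1]
3. ¬(¬q ∧ s), w1   [¬∨-rule on 2]
4. ¬□s, w1   [¬∨-rule on 2]
5. ¬s, w1   [¬∧-rule on 3 (branches; this branch)]
6. ¬s, w2   [¬□-rule on 4: fresh world w2, w1Rw2]
Accessibility: w0Rw0, w0Rw1, w1Rw0, w1Rw1, w1Rw2, w2Rw1, w2Rw2

Yes, satisfiable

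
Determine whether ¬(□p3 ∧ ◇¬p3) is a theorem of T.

Tableau for the negation □p3 ∧ ◇¬p3:
1. □p3 ∧ ◇¬p3, w0
2. □p3, w0   [∧-rule on 1]
3. ◇¬p3, w0   [∧-rule on 1]
4. p3, w0   [□-rule on 2 via w0Rw0]
5. ¬p3, w1   [◇-rule on 3: fresh world w1, w0Rw1]
6. p3, w1   [□-rule on 2 via w0Rw1]
Accessibility: w0Rw0, w0Rw1, w1Rw1
Branch closes: p3 and ¬p3 both at w1.
Every branch of the negation's tableau closes; the branch above is one of them.

Valid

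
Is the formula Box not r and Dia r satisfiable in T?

1. Box not r and Dia r, 0
2. Box not r, 0   [and-rule on 1]
3. Dia r, 0   [and-rule on 1]
4. not r, 0   [Box-rule on 2 via 0R0]
5. r, 1   [Dia-rule on 3: fresh world 1, 0R1]
6. not r, 1   [Box-rule on 2 via 0R1]
Accessibility: 0R0, 0R1, 1R1
Branch closes: r and not r both at 1.
All branches of the tableau close; one closing branch shown above.

Unsatisfiable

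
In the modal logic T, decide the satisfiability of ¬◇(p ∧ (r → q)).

1. ¬◇(p ∧ (r → q)), w0
2. ¬(p ∧ (r → q)), w0   [¬◇-rule on 1 via w0Rw0]
3. ¬(r → q), w0   [¬∧-rule on 2 (branches; this branch)]
4. r, w0   [¬→-rule on 3]
5. ¬q, w0   [¬→-rule on 3]
Accessibility: w0Rw0

Satisfiable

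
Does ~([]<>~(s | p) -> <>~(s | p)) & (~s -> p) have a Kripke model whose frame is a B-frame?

Unsatisfiable

1. ~([]<>~(s | p) -> <>~(s | p)) & (~s -> p), w0
2. ~([]<>~(s | p) -> <>~(s | p)), w0
3. ~s -> p, w0
4. []<>~(s | p), w0
5. ~<>~(s | p), w0
6. <>~(s | p), w0
7. s | p, w0
8. p, w0
9. ~(s | p), w1
10. ~s, w1
11. ~p, w1
12. <>~(s | p), w1
13. s | p, w1
14. p, w1
Accessibility: w0Rw0, w0Rw1, w1Rw0, w1Rw1
Branch closes: p and ~p both at w1.
All branches of the tableau close; one closing branch shown above.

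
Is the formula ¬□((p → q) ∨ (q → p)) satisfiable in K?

Unsatisfiable

1. ¬□((p → q) ∨ (q → p)), w0
2. ¬((p → q) ∨ (q → p)), w1
3. ¬(p → q), w1
4. ¬(q → p), w1
5. p, w1
6. ¬q, w1
7. q, w1
8. ¬p, w1
Accessibility: w0Rw1
Branch closes: q and ¬q both at w1.
All branches of the tableau close; one closing branch shown above.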